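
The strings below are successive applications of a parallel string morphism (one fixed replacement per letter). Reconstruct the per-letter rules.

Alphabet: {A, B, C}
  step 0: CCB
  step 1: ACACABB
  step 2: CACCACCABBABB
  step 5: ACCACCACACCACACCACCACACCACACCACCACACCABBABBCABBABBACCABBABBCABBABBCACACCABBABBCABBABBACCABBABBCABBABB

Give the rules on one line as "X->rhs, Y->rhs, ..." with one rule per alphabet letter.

  step 1 ⇒ step 2: ACACABB ⇒ C·AC·C·AC·C·ABB·ABB
    A ↦ C
    B ↦ ABB
    C ↦ AC

A->C, B->ABB, C->AC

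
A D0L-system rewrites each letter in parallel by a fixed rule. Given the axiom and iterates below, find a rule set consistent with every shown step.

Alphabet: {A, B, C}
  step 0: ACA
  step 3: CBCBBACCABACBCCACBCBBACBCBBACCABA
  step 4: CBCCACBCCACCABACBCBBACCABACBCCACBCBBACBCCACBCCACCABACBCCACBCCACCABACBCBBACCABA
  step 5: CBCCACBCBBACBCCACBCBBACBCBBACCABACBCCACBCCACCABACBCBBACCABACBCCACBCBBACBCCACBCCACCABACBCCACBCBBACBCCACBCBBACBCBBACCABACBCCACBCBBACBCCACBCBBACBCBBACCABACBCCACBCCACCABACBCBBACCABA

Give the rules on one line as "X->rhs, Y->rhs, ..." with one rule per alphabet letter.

A->BA, B->CCA, C->CB

  step 4 ⇒ step 5: CBCCACBCCACCABACBCBBACCABACBCCACBCBBACBCCACBCCACCABACBCCACBCCACCABACBCBBACCABA ⇒ CB·CCA·CB·CB·BA·CB·CCA·CB·CB·BA·CB·CB·BA·CCA·BA·CB·CCA·CB·CCA·CCA·BA·CB·CB·BA·CCA·BA·CB·CCA·CB·CB·BA·CB·CCA·CB·CCA·CCA·BA·CB·CCA·CB·CB·BA·CB·CCA·CB·CB·BA·CB·CB·BA·CCA·BA·CB·CCA·CB·CB·BA·CB·CCA·CB·CB·BA·CB·CB·BA·CCA·BA·CB·CCA·CB·CCA·CCA·BA·CB·CB·BA·CCA·BA
    A ↦ BA
    B ↦ CCA
    C ↦ CB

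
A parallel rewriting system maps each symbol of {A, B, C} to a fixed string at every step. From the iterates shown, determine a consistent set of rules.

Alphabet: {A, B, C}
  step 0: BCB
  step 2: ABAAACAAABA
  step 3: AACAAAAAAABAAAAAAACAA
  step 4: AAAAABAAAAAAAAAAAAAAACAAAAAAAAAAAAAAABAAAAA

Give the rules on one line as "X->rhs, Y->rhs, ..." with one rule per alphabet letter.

A->AA, B->C, C->ABA

  step 3 ⇒ step 4: AACAAAAAAABAAAAAAACAA ⇒ AA·AA·ABA·AA·AA·AA·AA·AA·AA·AA·C·AA·AA·AA·AA·AA·AA·AA·ABA·AA·AA
    A ↦ AA
    B ↦ C
    C ↦ ABA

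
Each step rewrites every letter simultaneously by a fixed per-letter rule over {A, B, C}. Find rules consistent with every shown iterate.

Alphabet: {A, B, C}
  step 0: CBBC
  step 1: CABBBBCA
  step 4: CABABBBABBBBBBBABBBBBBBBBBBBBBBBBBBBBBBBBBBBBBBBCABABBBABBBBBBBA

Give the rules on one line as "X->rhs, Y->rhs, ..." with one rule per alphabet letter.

  step 0 ⇒ step 1: CBBC ⇒ CA·BB·BB·CA
    B ↦ BB
    C ↦ CA
    A ↦ BA  (constrained at step 1)

A->BA, B->BB, C->CA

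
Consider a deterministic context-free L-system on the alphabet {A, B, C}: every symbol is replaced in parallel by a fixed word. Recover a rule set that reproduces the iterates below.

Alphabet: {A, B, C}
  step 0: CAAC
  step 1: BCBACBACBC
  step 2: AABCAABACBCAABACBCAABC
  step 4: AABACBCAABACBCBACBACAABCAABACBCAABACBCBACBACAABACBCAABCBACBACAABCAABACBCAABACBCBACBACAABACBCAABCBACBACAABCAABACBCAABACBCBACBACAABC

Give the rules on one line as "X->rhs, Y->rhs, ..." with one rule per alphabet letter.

  step 1 ⇒ step 2: BCBACBACBC ⇒ AA·BC·AA·BAC·BC·AA·BAC·BC·AA·BC
    A ↦ BAC
    B ↦ AA
    C ↦ BC

A->BAC, B->AA, C->BC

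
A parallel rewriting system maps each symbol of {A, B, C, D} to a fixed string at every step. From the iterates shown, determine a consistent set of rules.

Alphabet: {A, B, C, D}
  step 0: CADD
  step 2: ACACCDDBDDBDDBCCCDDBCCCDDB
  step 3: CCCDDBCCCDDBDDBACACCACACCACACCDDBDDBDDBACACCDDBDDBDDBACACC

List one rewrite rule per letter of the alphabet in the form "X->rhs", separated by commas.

A->CCC, B->C, C->DDB, D->AC

  step 2 ⇒ step 3: ACACCDDBDDBDDBCCCDDBCCCDDB ⇒ CCC·DDB·CCC·DDB·DDB·AC·AC·C·AC·AC·C·AC·AC·C·DDB·DDB·DDB·AC·AC·C·DDB·DDB·DDB·AC·AC·C
    A ↦ CCC
    B ↦ C
    C ↦ DDB
    D ↦ AC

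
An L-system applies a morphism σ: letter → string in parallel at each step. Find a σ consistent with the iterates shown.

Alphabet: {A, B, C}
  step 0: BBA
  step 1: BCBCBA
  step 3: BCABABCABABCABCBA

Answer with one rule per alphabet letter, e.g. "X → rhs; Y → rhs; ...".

  step 0 ⇒ step 1: BBA ⇒ BC·BC·BA
    A ↦ BA
    B ↦ BC
    C ↦ A  (constrained at step 1)

A->BA, B->BC, C->A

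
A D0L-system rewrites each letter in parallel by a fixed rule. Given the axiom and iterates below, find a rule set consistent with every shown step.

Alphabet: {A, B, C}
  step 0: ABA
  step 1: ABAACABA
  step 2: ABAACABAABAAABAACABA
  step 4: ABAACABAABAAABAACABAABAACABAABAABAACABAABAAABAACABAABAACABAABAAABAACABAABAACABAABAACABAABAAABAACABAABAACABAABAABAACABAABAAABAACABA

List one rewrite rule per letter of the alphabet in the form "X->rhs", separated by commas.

A->ABA, B->AC, C->A

  step 1 ⇒ step 2: ABAACABA ⇒ ABA·AC·ABA·ABA·A·ABA·AC·ABA
    A ↦ ABA
    B ↦ AC
    C ↦ A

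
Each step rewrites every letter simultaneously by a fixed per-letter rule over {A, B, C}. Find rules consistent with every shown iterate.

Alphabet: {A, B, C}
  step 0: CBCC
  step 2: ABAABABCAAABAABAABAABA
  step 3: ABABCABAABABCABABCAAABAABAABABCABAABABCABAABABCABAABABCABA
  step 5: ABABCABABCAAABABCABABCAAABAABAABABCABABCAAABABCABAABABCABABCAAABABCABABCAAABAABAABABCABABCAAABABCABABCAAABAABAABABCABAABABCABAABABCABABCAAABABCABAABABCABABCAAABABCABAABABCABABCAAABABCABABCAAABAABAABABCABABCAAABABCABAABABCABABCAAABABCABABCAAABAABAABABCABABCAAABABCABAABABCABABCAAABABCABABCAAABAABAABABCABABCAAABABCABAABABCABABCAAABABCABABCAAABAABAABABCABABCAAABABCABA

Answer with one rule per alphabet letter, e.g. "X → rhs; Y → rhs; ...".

A->ABA, B->BC, C->AA

  step 2 ⇒ step 3: ABAABABCAAABAABAABAABA ⇒ ABA·BC·ABA·ABA·BC·ABA·BC·AA·ABA·ABA·ABA·BC·ABA·ABA·BC·ABA·ABA·BC·ABA·ABA·BC·ABA
    A ↦ ABA
    B ↦ BC
    C ↦ AA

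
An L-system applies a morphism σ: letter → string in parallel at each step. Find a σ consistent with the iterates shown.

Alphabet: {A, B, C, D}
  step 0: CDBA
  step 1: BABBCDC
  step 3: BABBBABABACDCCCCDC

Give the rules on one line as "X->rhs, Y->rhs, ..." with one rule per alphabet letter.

A->DC, B->C, C->BA, D->BB

  step 0 ⇒ step 1: CDBA ⇒ BA·BB·C·DC
    A ↦ DC
    B ↦ C
    C ↦ BA
    D ↦ BB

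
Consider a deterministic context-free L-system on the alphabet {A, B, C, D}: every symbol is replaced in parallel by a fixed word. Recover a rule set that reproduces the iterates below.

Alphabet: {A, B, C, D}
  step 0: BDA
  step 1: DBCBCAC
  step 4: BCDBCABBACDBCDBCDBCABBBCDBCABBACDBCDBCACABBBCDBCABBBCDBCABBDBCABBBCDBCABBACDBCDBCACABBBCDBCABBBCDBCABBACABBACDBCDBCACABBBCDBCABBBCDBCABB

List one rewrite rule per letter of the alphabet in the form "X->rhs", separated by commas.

  step 0 ⇒ step 1: BDA ⇒ DBC·BC·AC
    A ↦ AC
    B ↦ DBC
    D ↦ BC
    C ↦ ABB  (constrained at step 1)

A->AC, B->DBC, C->ABB, D->BC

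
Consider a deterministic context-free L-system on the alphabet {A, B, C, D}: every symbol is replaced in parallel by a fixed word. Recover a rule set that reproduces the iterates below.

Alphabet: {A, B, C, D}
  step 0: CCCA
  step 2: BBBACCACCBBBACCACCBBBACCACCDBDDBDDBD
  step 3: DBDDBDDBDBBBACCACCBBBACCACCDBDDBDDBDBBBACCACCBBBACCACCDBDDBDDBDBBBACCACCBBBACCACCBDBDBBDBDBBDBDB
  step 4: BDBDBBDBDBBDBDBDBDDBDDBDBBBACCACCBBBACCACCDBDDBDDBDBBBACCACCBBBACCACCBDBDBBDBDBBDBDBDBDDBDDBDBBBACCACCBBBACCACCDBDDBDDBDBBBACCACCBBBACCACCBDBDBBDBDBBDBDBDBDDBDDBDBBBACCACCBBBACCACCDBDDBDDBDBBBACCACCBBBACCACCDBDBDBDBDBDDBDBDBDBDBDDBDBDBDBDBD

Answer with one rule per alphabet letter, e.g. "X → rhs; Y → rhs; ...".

  step 3 ⇒ step 4: DBDDBDDBDBBBACCACCBBBACCACCDBDDBDDBDBBBACCACCBBBACCACCDBDDBDDBDBBBACCACCBBBACCACCBDBDBBDBDBBDBDB ⇒ B·DBD·B·B·DBD·B·B·DBD·B·DBD·DBD·DBD·BBB·ACC·ACC·BBB·ACC·ACC·DBD·DBD·DBD·BBB·ACC·ACC·BBB·ACC·ACC·B·DBD·B·B·DBD·B·B·DBD·B·DBD·DBD·DBD·BBB·ACC·ACC·BBB·ACC·ACC·DBD·DBD·DBD·BBB·ACC·ACC·BBB·ACC·ACC·B·DBD·B·B·DBD·B·B·DBD·B·DBD·DBD·DBD·BBB·ACC·ACC·BBB·ACC·ACC·DBD·DBD·DBD·BBB·ACC·ACC·BBB·ACC·ACC·DBD·B·DBD·B·DBD·DBD·B·DBD·B·DBD·DBD·B·DBD·B·DBD
    A ↦ BBB
    B ↦ DBD
    C ↦ ACC
    D ↦ B

A->BBB, B->DBD, C->ACC, D->B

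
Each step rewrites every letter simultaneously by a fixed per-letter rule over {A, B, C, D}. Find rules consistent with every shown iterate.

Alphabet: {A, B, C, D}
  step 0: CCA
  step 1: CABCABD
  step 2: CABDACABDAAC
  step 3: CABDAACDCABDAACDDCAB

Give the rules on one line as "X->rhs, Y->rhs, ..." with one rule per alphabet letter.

  step 2 ⇒ step 3: CABDACABDAAC ⇒ CAB·D·A·AC·D·CAB·D·A·AC·D·D·CAB
    A ↦ D
    B ↦ A
    C ↦ CAB
    D ↦ AC

A->D, B->A, C->CAB, D->AC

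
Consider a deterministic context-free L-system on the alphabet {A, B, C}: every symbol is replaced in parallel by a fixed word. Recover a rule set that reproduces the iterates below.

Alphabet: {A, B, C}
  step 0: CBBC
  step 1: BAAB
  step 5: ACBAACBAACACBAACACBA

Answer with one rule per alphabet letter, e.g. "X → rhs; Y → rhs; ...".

A->AC, B->A, C->B

  step 0 ⇒ step 1: CBBC ⇒ B·A·A·B
    B ↦ A
    C ↦ B
    A ↦ AC  (constrained at step 1)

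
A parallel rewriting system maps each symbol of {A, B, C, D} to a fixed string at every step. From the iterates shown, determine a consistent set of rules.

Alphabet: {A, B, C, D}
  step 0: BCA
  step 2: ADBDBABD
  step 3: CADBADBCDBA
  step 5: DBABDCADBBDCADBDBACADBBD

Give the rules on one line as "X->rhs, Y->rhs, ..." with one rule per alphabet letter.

  step 2 ⇒ step 3: ADBDBABD ⇒ C·A·DB·A·DB·C·DB·A
    A ↦ C
    B ↦ DB
    D ↦ A
    C ↦ BD  (constrained at step 0)

A->C, B->DB, C->BD, D->A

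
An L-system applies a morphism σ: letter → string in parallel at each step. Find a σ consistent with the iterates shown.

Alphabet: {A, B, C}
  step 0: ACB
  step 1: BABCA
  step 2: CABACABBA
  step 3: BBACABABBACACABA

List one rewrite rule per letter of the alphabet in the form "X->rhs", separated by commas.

  step 2 ⇒ step 3: CABACABBA ⇒ B·BA·CA·BA·B·BA·CA·CA·BA
    A ↦ BA
    B ↦ CA
    C ↦ B

A->BA, B->CA, C->B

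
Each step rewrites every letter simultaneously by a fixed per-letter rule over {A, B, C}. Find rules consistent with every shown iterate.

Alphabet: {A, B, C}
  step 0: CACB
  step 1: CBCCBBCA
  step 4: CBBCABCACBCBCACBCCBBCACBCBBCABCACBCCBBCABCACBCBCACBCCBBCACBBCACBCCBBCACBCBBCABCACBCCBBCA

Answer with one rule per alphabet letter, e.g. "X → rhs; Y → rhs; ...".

  step 0 ⇒ step 1: CACB ⇒ CB·C·CB·BCA
    A ↦ C
    B ↦ BCA
    C ↦ CB

A->C, B->BCA, C->CB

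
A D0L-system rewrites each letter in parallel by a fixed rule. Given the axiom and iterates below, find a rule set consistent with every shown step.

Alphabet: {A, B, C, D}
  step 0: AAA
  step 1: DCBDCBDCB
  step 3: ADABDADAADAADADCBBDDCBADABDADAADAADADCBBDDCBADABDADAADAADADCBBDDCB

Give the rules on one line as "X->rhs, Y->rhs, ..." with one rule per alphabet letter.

  step 0 ⇒ step 1: AAA ⇒ DCB·DCB·DCB
    A ↦ DCB
    B ↦ ADA  (constrained at step 1)
    C ↦ BBB  (constrained at step 1)
    D ↦ BD  (constrained at step 1)

A->DCB, B->ADA, C->BBB, D->BD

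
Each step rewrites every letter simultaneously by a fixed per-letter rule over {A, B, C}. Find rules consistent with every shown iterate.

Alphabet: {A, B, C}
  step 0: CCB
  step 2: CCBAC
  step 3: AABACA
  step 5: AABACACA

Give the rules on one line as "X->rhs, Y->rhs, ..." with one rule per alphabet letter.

A->C, B->BA, C->A

  step 2 ⇒ step 3: CCBAC ⇒ A·A·BA·C·A
    A ↦ C
    B ↦ BA
    C ↦ A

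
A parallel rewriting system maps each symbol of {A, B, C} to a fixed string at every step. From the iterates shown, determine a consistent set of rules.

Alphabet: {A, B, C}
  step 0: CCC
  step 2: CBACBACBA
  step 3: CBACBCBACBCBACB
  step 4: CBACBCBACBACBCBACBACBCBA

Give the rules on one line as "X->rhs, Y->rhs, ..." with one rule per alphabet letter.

  step 3 ⇒ step 4: CBACBCBACBCBACB ⇒ CB·A·CB·CB·A·CB·A·CB·CB·A·CB·A·CB·CB·A
    A ↦ CB
    B ↦ A
    C ↦ CB

A->CB, B->A, C->CB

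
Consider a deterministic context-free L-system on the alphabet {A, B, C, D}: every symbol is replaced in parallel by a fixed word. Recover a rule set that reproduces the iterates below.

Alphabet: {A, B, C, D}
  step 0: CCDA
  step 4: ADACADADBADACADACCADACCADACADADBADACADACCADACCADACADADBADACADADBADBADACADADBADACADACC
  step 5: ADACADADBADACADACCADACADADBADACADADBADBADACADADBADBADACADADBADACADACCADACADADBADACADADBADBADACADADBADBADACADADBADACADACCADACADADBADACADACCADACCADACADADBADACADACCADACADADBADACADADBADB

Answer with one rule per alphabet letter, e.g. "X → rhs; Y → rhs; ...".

A->AD, B->C, C->ADB, D->AC

  step 4 ⇒ step 5: ADACADADBADACADACCADACCADACADADBADACADACCADACCADACADADBADACADADBADBADACADADBADACADACC ⇒ AD·AC·AD·ADB·AD·AC·AD·AC·C·AD·AC·AD·ADB·AD·AC·AD·ADB·ADB·AD·AC·AD·ADB·ADB·AD·AC·AD·ADB·AD·AC·AD·AC·C·AD·AC·AD·ADB·AD·AC·AD·ADB·ADB·AD·AC·AD·ADB·ADB·AD·AC·AD·ADB·AD·AC·AD·AC·C·AD·AC·AD·ADB·AD·AC·AD·AC·C·AD·AC·C·AD·AC·AD·ADB·AD·AC·AD·AC·C·AD·AC·AD·ADB·AD·AC·AD·ADB·ADB
    A ↦ AD
    B ↦ C
    C ↦ ADB
    D ↦ AC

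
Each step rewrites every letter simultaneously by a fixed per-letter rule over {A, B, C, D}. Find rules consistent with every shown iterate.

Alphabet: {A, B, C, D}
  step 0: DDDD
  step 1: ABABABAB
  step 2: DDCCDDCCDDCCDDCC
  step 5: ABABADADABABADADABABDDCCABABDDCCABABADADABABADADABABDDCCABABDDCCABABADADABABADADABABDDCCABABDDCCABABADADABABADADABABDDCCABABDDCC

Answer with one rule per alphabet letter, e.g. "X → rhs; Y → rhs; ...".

  step 1 ⇒ step 2: ABABABAB ⇒ DD·CC·DD·CC·DD·CC·DD·CC
    A ↦ DD
    B ↦ CC
    C ↦ AD  (constrained at step 2)
  step 0 ⇒ step 1: DDDD ⇒ AB·AB·AB·AB
    D ↦ AB

A->DD, B->CC, C->AD, D->AB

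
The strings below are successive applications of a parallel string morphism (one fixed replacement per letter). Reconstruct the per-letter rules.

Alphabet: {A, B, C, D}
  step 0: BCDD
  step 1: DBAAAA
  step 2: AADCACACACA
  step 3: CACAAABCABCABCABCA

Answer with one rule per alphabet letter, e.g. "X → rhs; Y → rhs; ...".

  step 2 ⇒ step 3: AADCACACACA ⇒ CA·CA·AA·B·CA·B·CA·B·CA·B·CA
    A ↦ CA
    C ↦ B
    D ↦ AA
  step 0 ⇒ step 1: BCDD ⇒ D·B·AA·AA
    B ↦ D

A->CA, B->D, C->B, D->AA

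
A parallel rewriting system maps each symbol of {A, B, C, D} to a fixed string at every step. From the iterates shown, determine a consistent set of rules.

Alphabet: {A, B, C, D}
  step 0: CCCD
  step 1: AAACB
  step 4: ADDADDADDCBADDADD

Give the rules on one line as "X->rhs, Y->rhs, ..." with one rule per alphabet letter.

  step 0 ⇒ step 1: CCCD ⇒ A·A·A·CB
    C ↦ A
    D ↦ CB
    A ↦ D  (constrained at step 1)
    B ↦ DD  (constrained at step 1)

A->D, B->DD, C->A, D->CB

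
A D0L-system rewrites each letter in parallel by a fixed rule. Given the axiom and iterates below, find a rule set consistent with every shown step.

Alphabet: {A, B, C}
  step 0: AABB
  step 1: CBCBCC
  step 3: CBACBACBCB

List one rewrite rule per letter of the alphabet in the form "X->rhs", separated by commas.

  step 0 ⇒ step 1: AABB ⇒ CB·CB·C·C
    A ↦ CB
    B ↦ C
    C ↦ A  (constrained at step 1)

A->CB, B->C, C->A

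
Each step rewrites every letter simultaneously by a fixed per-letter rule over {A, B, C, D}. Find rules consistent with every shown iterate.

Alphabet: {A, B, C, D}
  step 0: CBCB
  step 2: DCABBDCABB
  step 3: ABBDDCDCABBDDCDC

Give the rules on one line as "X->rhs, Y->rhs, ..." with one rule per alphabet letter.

A->D, B->DC, C->B, D->AB

  step 2 ⇒ step 3: DCABBDCABB ⇒ AB·B·D·DC·DC·AB·B·D·DC·DC
    A ↦ D
    B ↦ DC
    C ↦ B
    D ↦ AB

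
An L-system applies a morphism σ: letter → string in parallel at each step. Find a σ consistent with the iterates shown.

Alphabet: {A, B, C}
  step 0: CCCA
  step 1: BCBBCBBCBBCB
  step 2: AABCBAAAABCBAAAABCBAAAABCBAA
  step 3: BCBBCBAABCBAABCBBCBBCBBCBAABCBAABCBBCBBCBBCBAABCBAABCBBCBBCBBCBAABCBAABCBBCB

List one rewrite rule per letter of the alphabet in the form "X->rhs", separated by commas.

A->BCB, B->AA, C->BCB

  step 2 ⇒ step 3: AABCBAAAABCBAAAABCBAAAABCBAA ⇒ BCB·BCB·AA·BCB·AA·BCB·BCB·BCB·BCB·AA·BCB·AA·BCB·BCB·BCB·BCB·AA·BCB·AA·BCB·BCB·BCB·BCB·AA·BCB·AA·BCB·BCB
    A ↦ BCB
    B ↦ AA
    C ↦ BCB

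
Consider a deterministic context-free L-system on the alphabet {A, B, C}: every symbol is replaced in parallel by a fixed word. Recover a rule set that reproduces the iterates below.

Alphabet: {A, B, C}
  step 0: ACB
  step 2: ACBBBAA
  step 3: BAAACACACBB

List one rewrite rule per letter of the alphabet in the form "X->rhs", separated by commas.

A->B, B->AC, C->AA

  step 2 ⇒ step 3: ACBBBAA ⇒ B·AA·AC·AC·AC·B·B
    A ↦ B
    B ↦ AC
    C ↦ AA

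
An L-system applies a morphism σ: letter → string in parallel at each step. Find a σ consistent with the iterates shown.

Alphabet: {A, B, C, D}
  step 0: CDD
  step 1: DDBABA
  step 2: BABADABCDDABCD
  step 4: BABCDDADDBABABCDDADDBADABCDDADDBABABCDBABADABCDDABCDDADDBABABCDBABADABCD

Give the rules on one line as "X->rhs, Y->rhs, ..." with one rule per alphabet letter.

  step 1 ⇒ step 2: DDBABA ⇒ BA·BA·DA·BCD·DA·BCD
    A ↦ BCD
    B ↦ DA
    D ↦ BA
  step 0 ⇒ step 1: CDD ⇒ DD·BA·BA
    C ↦ DD

A->BCD, B->DA, C->DD, D->BA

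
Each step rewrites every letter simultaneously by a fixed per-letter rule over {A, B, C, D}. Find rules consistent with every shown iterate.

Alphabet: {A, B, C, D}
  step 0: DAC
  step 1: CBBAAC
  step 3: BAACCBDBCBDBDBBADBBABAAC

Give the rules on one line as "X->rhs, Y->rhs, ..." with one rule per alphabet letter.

A->BA, B->DB, C->AC, D->CB

  step 0 ⇒ step 1: DAC ⇒ CB·BA·AC
    A ↦ BA
    C ↦ AC
    D ↦ CB
    B ↦ DB  (constrained at step 1)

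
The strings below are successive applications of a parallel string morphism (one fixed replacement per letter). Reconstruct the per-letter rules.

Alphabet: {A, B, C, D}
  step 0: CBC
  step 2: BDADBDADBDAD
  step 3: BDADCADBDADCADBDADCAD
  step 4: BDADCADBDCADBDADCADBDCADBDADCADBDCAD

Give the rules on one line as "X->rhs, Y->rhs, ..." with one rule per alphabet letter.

  step 3 ⇒ step 4: BDADCADBDADCADBDADCAD ⇒ BD·AD·C·AD·BD·C·AD·BD·AD·C·AD·BD·C·AD·BD·AD·C·AD·BD·C·AD
    A ↦ C
    B ↦ BD
    C ↦ BD
    D ↦ AD

A->C, B->BD, C->BD, D->AD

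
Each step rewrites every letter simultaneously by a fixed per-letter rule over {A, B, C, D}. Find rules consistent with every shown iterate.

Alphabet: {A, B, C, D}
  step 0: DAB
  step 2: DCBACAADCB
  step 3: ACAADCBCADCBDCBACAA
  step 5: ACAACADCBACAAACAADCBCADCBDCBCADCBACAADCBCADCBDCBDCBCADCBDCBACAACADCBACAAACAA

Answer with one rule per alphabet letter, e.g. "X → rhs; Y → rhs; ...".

  step 2 ⇒ step 3: DCBACAADCB ⇒ A·CA·A·DCB·CA·DCB·DCB·A·CA·A
    A ↦ DCB
    B ↦ A
    C ↦ CA
    D ↦ A

A->DCB, B->A, C->CA, D->A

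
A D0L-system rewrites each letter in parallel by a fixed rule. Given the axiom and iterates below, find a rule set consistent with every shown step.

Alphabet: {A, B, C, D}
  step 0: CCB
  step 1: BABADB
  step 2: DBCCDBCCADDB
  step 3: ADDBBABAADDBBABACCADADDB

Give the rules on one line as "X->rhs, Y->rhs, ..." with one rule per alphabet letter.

A->CC, B->DB, C->BA, D->AD

  step 2 ⇒ step 3: DBCCDBCCADDB ⇒ AD·DB·BA·BA·AD·DB·BA·BA·CC·AD·AD·DB
    A ↦ CC
    B ↦ DB
    C ↦ BA
    D ↦ AD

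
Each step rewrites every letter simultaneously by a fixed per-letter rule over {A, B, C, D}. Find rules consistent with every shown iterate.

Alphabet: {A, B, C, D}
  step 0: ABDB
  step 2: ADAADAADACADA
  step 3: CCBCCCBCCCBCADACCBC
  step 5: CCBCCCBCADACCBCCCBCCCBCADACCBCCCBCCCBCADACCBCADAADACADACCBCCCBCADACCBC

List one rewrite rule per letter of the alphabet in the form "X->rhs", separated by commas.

  step 2 ⇒ step 3: ADAADAADACADA ⇒ C·CB·C·C·CB·C·C·CB·C·ADA·C·CB·C
    A ↦ C
    C ↦ ADA
    D ↦ CB
    B ↦ C  (constrained at step 0)

A->C, B->C, C->ADA, D->CB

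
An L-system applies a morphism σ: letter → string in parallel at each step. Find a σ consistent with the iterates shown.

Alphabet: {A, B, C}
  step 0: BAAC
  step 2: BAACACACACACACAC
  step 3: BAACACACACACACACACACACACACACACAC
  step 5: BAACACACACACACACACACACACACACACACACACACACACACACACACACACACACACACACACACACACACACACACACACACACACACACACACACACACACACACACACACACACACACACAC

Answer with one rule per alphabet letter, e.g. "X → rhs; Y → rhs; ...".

  step 2 ⇒ step 3: BAACACACACACACAC ⇒ BA·AC·AC·AC·AC·AC·AC·AC·AC·AC·AC·AC·AC·AC·AC·AC
    A ↦ AC
    B ↦ BA
    C ↦ AC

A->AC, B->BA, C->AC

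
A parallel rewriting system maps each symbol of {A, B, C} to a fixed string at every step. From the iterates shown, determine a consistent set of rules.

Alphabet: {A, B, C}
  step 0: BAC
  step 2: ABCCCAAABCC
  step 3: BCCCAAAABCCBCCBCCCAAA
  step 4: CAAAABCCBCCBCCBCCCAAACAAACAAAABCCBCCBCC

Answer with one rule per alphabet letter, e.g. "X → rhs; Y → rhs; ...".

  step 3 ⇒ step 4: BCCCAAAABCCBCCBCCCAAA ⇒ CA·A·A·A·BCC·BCC·BCC·BCC·CA·A·A·CA·A·A·CA·A·A·A·BCC·BCC·BCC
    A ↦ BCC
    B ↦ CA
    C ↦ A

A->BCC, B->CA, C->A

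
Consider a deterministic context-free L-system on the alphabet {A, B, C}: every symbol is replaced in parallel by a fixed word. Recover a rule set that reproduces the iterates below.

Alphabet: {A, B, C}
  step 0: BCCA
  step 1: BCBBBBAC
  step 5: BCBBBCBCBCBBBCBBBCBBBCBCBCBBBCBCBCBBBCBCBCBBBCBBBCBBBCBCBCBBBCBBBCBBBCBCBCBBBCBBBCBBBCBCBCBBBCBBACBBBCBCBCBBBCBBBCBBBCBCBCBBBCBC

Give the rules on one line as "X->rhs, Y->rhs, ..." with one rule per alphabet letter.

A->AC, B->BC, C->BB

  step 0 ⇒ step 1: BCCA ⇒ BC·BB·BB·AC
    A ↦ AC
    B ↦ BC
    C ↦ BB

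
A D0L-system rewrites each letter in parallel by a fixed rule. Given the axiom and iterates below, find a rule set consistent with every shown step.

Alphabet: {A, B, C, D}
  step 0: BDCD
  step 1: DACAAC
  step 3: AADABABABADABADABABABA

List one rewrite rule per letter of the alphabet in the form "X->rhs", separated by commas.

A->BA, B->DA, C->AA, D->C

  step 0 ⇒ step 1: BDCD ⇒ DA·C·AA·C
    B ↦ DA
    C ↦ AA
    D ↦ C
    A ↦ BA  (constrained at step 1)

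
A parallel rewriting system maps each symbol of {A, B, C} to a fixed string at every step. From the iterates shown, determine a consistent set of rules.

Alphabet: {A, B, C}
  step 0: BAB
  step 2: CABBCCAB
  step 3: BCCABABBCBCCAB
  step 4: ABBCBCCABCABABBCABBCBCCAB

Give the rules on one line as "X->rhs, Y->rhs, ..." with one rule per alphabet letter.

  step 3 ⇒ step 4: BCCABABBCBCCAB ⇒ AB·BC·BC·C·AB·C·AB·AB·BC·AB·BC·BC·C·AB
    A ↦ C
    B ↦ AB
    C ↦ BC

A->C, B->AB, C->BC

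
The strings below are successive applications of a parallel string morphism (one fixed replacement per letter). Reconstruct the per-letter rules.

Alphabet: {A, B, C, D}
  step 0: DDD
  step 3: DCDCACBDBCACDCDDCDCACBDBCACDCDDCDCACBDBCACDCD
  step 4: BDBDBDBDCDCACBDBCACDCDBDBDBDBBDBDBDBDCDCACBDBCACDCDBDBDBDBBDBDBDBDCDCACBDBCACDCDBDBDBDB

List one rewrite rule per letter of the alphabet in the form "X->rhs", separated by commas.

A->C, B->CAC, C->D, D->BDB

  step 3 ⇒ step 4: DCDCACBDBCACDCDDCDCACBDBCACDCDDCDCACBDBCACDCD ⇒ BDB·D·BDB·D·C·D·CAC·BDB·CAC·D·C·D·BDB·D·BDB·BDB·D·BDB·D·C·D·CAC·BDB·CAC·D·C·D·BDB·D·BDB·BDB·D·BDB·D·C·D·CAC·BDB·CAC·D·C·D·BDB·D·BDB
    A ↦ C
    B ↦ CAC
    C ↦ D
    D ↦ BDB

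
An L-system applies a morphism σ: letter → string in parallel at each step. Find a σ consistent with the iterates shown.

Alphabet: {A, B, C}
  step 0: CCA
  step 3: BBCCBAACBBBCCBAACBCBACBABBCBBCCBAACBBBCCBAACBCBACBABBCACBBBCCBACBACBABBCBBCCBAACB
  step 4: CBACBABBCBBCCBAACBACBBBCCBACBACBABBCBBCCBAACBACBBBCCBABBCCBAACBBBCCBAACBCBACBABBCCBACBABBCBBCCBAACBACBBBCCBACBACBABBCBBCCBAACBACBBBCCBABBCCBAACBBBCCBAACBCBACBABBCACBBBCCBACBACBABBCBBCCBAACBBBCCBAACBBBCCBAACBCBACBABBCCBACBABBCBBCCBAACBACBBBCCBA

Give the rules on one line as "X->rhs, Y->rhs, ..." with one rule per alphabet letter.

  step 3 ⇒ step 4: BBCCBAACBBBCCBAACBCBACBABBCBBCCBAACBBBCCBAACBCBACBABBCACBBBCCBACBACBABBCBBCCBAACB ⇒ CBA·CBA·BBC·BBC·CBA·ACB·ACB·BBC·CBA·CBA·CBA·BBC·BBC·CBA·ACB·ACB·BBC·CBA·BBC·CBA·ACB·BBC·CBA·ACB·CBA·CBA·BBC·CBA·CBA·BBC·BBC·CBA·ACB·ACB·BBC·CBA·CBA·CBA·BBC·BBC·CBA·ACB·ACB·BBC·CBA·BBC·CBA·ACB·BBC·CBA·ACB·CBA·CBA·BBC·ACB·BBC·CBA·CBA·CBA·BBC·BBC·CBA·ACB·BBC·CBA·ACB·BBC·CBA·ACB·CBA·CBA·BBC·CBA·CBA·BBC·BBC·CBA·ACB·ACB·BBC·CBA
    A ↦ ACB
    B ↦ CBA
    C ↦ BBC

A->ACB, B->CBA, C->BBC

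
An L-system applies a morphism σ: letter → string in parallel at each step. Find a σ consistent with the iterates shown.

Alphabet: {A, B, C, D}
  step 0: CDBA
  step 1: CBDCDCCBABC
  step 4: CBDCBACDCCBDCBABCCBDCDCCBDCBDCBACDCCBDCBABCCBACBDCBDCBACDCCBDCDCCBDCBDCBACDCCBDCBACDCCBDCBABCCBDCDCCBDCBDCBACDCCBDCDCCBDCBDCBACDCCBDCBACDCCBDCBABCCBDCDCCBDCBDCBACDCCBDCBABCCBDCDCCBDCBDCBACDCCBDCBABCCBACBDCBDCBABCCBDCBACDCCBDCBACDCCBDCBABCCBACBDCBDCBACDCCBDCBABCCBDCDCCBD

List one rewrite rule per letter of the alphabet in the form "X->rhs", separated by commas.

  step 0 ⇒ step 1: CDBA ⇒ CBD·CDC·CBA·BC
    A ↦ BC
    B ↦ CBA
    C ↦ CBD
    D ↦ CDC

A->BC, B->CBA, C->CBD, D->CDC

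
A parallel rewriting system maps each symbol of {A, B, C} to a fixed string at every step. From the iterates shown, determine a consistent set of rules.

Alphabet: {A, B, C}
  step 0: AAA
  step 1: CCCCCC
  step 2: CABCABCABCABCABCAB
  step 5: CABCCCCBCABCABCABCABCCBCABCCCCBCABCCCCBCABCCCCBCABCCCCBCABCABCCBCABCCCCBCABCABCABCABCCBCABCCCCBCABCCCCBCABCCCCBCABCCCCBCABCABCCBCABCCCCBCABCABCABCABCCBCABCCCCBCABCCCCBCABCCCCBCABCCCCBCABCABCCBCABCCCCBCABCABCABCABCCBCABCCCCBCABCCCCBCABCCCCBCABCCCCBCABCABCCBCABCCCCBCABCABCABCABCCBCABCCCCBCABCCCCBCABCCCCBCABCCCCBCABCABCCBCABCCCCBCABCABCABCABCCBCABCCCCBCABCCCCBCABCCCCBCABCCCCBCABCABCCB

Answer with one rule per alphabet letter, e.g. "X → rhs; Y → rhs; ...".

  step 1 ⇒ step 2: CCCCCC ⇒ CAB·CAB·CAB·CAB·CAB·CAB
    C ↦ CAB
  step 0 ⇒ step 1: AAA ⇒ CC·CC·CC
    A ↦ CC
    B ↦ CCB  (constrained at step 2)

A->CC, B->CCB, C->CAB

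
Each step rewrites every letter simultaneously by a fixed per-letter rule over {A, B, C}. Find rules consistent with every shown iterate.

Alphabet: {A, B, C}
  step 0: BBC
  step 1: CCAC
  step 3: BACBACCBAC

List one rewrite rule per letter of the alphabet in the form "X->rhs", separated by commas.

  step 0 ⇒ step 1: BBC ⇒ C·C·AC
    B ↦ C
    C ↦ AC
    A ↦ B  (constrained at step 1)

A->B, B->C, C->AC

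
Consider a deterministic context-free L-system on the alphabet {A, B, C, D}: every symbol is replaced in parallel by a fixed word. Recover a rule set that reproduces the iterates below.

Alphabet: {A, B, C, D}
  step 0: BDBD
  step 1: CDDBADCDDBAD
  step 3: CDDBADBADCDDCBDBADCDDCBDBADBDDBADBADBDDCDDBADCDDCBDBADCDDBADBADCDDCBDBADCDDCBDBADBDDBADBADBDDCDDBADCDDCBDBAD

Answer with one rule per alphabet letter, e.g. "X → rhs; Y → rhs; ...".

A->CBD, B->CDD, C->BDD, D->BAD

  step 0 ⇒ step 1: BDBD ⇒ CDD·BAD·CDD·BAD
    B ↦ CDD
    D ↦ BAD
    A ↦ CBD  (constrained at step 1)
    C ↦ BDD  (constrained at step 1)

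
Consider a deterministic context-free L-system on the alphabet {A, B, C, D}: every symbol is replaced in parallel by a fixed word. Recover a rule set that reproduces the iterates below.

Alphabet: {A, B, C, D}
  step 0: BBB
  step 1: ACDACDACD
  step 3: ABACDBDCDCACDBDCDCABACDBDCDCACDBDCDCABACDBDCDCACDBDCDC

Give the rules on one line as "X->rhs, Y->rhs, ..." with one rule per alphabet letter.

  step 0 ⇒ step 1: BBB ⇒ ACD·ACD·ACD
    B ↦ ACD
    A ↦ AB  (constrained at step 1)
    C ↦ DC  (constrained at step 1)
    D ↦ BDC  (constrained at step 1)

A->AB, B->ACD, C->DC, D->BDC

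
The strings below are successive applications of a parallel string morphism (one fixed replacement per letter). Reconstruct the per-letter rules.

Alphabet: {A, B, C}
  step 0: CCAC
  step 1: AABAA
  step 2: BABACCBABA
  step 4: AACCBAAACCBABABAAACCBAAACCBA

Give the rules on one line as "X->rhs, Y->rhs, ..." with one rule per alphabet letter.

  step 1 ⇒ step 2: AABAA ⇒ BA·BA·CC·BA·BA
    A ↦ BA
    B ↦ CC
  step 0 ⇒ step 1: CCAC ⇒ A·A·BA·A
    C ↦ A

A->BA, B->CC, C->A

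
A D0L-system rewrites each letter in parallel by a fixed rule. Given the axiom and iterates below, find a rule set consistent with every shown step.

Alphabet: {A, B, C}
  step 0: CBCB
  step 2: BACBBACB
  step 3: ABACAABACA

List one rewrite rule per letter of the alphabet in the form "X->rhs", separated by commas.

A->B, B->A, C->AC

  step 2 ⇒ step 3: BACBBACB ⇒ A·B·AC·A·A·B·AC·A
    A ↦ B
    B ↦ A
    C ↦ AC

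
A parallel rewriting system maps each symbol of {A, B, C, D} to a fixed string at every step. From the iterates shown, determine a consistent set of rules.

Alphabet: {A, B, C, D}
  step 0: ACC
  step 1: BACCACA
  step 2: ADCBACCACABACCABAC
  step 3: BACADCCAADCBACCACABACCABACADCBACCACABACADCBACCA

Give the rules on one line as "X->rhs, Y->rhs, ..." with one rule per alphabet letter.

A->BAC, B->ADC, C->CA, D->ADC

  step 2 ⇒ step 3: ADCBACCACABACCABAC ⇒ BAC·ADC·CA·ADC·BAC·CA·CA·BAC·CA·BAC·ADC·BAC·CA·CA·BAC·ADC·BAC·CA
    A ↦ BAC
    B ↦ ADC
    C ↦ CA
    D ↦ ADC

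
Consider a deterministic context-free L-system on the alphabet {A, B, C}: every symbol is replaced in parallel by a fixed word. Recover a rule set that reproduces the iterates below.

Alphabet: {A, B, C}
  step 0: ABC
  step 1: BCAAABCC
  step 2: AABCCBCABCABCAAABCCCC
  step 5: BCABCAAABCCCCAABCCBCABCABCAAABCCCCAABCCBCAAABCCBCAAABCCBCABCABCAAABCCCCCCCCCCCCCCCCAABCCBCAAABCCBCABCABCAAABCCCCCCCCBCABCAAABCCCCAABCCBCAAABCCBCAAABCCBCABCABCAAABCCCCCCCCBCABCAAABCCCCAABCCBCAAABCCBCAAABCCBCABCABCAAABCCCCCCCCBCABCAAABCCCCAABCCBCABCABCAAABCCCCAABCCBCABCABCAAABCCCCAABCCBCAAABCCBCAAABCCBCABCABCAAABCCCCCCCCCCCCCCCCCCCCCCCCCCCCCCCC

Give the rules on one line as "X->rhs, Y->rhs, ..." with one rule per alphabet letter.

  step 1 ⇒ step 2: BCAAABCC ⇒ AAB·CC·BCA·BCA·BCA·AAB·CC·CC
    A ↦ BCA
    B ↦ AAB
    C ↦ CC

A->BCA, B->AAB, C->CC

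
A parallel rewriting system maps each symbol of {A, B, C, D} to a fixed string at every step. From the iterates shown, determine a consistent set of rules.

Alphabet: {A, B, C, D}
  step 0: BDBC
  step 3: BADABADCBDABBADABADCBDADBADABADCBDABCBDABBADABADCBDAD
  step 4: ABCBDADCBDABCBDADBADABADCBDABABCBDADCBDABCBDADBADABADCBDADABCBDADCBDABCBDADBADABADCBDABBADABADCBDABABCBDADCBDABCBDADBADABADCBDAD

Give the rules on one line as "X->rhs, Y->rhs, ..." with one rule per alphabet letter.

  step 3 ⇒ step 4: BADABADCBDABBADABADCBDADBADABADCBDABCBDABBADABADCBDAD ⇒ AB·CBD·AD·CBD·AB·CBD·AD·BAD·AB·AD·CBD·AB·AB·CBD·AD·CBD·AB·CBD·AD·BAD·AB·AD·CBD·AD·AB·CBD·AD·CBD·AB·CBD·AD·BAD·AB·AD·CBD·AB·BAD·AB·AD·CBD·AB·AB·CBD·AD·CBD·AB·CBD·AD·BAD·AB·AD·CBD·AD
    A ↦ CBD
    B ↦ AB
    C ↦ BAD
    D ↦ AD

A->CBD, B->AB, C->BAD, D->AD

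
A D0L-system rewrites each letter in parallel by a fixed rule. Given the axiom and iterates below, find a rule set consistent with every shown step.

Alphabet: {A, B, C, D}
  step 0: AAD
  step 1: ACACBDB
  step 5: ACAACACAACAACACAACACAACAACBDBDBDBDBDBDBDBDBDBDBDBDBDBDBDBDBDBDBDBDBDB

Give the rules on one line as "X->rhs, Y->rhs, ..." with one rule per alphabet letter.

  step 0 ⇒ step 1: AAD ⇒ AC·AC·BDB
    A ↦ AC
    D ↦ BDB
    B ↦ D  (constrained at step 1)
    C ↦ A  (constrained at step 1)

A->AC, B->D, C->A, D->BDB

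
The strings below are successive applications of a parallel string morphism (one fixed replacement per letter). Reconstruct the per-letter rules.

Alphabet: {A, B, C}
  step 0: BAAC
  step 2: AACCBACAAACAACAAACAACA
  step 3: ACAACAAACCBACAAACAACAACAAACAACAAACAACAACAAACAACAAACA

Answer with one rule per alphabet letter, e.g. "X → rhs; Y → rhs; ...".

A->ACA, B->CCB, C->A

  step 2 ⇒ step 3: AACCBACAAACAACAAACAACA ⇒ ACA·ACA·A·A·CCB·ACA·A·ACA·ACA·ACA·A·ACA·ACA·A·ACA·ACA·ACA·A·ACA·ACA·A·ACA
    A ↦ ACA
    B ↦ CCB
    C ↦ A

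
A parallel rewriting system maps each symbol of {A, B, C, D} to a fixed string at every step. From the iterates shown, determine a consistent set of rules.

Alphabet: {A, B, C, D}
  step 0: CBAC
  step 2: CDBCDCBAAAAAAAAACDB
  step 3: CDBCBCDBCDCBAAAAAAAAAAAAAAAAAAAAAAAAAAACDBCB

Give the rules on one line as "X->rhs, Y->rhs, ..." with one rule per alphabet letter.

  step 2 ⇒ step 3: CDBCDCBAAAAAAAAACDB ⇒ CD·B·CB·CD·B·CD·CB·AAA·AAA·AAA·AAA·AAA·AAA·AAA·AAA·AAA·CD·B·CB
    A ↦ AAA
    B ↦ CB
    C ↦ CD
    D ↦ B

A->AAA, B->CB, C->CD, D->B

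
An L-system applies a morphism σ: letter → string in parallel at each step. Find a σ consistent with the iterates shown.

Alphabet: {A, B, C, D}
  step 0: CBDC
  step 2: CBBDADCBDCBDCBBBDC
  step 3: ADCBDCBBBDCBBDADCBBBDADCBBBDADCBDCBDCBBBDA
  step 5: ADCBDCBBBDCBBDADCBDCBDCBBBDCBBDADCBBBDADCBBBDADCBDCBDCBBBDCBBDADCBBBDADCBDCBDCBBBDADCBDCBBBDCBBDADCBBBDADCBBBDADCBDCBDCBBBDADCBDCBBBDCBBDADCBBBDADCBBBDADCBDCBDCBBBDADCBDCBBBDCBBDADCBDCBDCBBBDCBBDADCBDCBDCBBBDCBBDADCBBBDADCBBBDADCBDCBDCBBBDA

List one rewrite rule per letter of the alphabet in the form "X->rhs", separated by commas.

  step 2 ⇒ step 3: CBBDADCBDCBDCBBBDC ⇒ A·DCB·DCB·BBD·C·BBD·A·DCB·BBD·A·DCB·BBD·A·DCB·DCB·DCB·BBD·A
    A ↦ C
    B ↦ DCB
    C ↦ A
    D ↦ BBD

A->C, B->DCB, C->A, D->BBD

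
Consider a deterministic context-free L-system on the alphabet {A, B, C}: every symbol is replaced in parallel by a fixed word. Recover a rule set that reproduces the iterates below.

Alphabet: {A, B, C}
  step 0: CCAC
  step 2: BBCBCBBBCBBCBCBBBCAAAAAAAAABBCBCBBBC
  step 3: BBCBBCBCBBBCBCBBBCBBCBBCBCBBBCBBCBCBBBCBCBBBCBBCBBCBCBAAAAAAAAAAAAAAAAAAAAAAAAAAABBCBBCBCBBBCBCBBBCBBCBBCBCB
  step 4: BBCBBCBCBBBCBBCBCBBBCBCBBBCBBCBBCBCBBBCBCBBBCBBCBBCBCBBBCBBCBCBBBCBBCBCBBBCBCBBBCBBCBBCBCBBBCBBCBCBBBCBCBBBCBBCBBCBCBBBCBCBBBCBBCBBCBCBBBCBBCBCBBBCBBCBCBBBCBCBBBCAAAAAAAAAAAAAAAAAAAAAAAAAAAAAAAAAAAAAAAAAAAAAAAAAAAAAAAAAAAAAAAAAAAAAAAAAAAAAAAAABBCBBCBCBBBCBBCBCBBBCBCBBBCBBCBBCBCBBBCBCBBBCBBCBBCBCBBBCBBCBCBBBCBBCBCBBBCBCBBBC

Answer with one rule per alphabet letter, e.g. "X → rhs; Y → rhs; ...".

  step 3 ⇒ step 4: BBCBBCBCBBBCBCBBBCBBCBBCBCBBBCBBCBCBBBCBCBBBCBBCBBCBCBAAAAAAAAAAAAAAAAAAAAAAAAAAABBCBBCBCBBBCBCBBBCBBCBBCBCB ⇒ BBC·BBC·BCB·BBC·BBC·BCB·BBC·BCB·BBC·BBC·BBC·BCB·BBC·BCB·BBC·BBC·BBC·BCB·BBC·BBC·BCB·BBC·BBC·BCB·BBC·BCB·BBC·BBC·BBC·BCB·BBC·BBC·BCB·BBC·BCB·BBC·BBC·BBC·BCB·BBC·BCB·BBC·BBC·BBC·BCB·BBC·BBC·BCB·BBC·BBC·BCB·BBC·BCB·BBC·AAA·AAA·AAA·AAA·AAA·AAA·AAA·AAA·AAA·AAA·AAA·AAA·AAA·AAA·AAA·AAA·AAA·AAA·AAA·AAA·AAA·AAA·AAA·AAA·AAA·AAA·AAA·BBC·BBC·BCB·BBC·BBC·BCB·BBC·BCB·BBC·BBC·BBC·BCB·BBC·BCB·BBC·BBC·BBC·BCB·BBC·BBC·BCB·BBC·BBC·BCB·BBC·BCB·BBC
    A ↦ AAA
    B ↦ BBC
    C ↦ BCB

A->AAA, B->BBC, C->BCB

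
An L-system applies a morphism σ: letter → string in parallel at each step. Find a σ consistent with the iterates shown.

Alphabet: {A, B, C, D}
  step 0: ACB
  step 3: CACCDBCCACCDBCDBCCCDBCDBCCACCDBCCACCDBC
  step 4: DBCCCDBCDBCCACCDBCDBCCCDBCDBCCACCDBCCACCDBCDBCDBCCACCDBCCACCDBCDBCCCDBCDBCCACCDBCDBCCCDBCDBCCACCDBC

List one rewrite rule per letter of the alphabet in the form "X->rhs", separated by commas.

A->CC, B->C, C->DBC, D->CAC

  step 3 ⇒ step 4: CACCDBCCACCDBCDBCCCDBCDBCCACCDBCCACCDBC ⇒ DBC·CC·DBC·DBC·CAC·C·DBC·DBC·CC·DBC·DBC·CAC·C·DBC·CAC·C·DBC·DBC·DBC·CAC·C·DBC·CAC·C·DBC·DBC·CC·DBC·DBC·CAC·C·DBC·DBC·CC·DBC·DBC·CAC·C·DBC
    A ↦ CC
    B ↦ C
    C ↦ DBC
    D ↦ CAC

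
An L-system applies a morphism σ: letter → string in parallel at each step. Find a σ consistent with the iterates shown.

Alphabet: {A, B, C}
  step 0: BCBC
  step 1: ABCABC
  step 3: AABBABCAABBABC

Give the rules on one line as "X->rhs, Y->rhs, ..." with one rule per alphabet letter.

A->BB, B->A, C->BC

  step 0 ⇒ step 1: BCBC ⇒ A·BC·A·BC
    B ↦ A
    C ↦ BC
    A ↦ BB  (constrained at step 1)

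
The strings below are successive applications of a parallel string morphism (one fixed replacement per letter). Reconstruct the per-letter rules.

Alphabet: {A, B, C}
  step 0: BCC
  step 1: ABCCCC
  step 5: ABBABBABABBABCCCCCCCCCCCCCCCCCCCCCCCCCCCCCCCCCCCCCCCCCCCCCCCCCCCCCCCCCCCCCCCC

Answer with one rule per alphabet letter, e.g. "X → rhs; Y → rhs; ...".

  step 0 ⇒ step 1: BCC ⇒ AB·CC·CC
    B ↦ AB
    C ↦ CC
    A ↦ B  (constrained at step 1)

A->B, B->AB, C->CC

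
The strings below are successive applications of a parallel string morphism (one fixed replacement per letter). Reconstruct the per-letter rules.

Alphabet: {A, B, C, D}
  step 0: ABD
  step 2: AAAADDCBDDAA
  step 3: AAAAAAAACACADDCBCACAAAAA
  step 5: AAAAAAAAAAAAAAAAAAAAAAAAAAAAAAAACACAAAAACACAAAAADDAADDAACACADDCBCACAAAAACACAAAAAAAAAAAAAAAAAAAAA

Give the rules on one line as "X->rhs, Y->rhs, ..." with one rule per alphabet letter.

A->AA, B->CB, C->DD, D->CA

  step 2 ⇒ step 3: AAAADDCBDDAA ⇒ AA·AA·AA·AA·CA·CA·DD·CB·CA·CA·AA·AA
    A ↦ AA
    B ↦ CB
    C ↦ DD
    D ↦ CA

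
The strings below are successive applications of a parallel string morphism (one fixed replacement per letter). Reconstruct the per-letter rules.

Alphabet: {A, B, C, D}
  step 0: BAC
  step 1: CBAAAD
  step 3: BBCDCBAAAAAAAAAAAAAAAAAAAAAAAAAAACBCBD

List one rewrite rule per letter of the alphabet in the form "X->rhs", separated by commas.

A->AAA, B->CB, C->D, D->BBC

  step 0 ⇒ step 1: BAC ⇒ CB·AAA·D
    A ↦ AAA
    B ↦ CB
    C ↦ D
    D ↦ BBC  (constrained at step 1)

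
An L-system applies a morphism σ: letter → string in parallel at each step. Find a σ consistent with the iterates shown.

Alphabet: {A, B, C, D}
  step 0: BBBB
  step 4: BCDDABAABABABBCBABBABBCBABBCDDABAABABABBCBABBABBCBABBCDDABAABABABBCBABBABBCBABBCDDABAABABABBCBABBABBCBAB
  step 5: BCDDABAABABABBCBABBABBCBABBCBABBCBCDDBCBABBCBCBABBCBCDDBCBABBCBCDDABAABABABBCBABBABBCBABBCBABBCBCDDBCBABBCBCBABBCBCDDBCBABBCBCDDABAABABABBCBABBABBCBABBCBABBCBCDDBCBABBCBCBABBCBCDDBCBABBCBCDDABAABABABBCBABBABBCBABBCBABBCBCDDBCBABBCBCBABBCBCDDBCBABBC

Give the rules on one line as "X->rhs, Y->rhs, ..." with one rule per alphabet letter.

  step 4 ⇒ step 5: BCDDABAABABABBCBABBABBCBABBCDDABAABABABBCBABBABBCBABBCDDABAABABABBCBABBABBCBABBCDDABAABABABBCBABBABBCBAB ⇒ BC·DD·ABA·ABA·BAB·BC·BAB·BAB·BC·BAB·BC·BAB·BC·BC·DD·BC·BAB·BC·BC·BAB·BC·BC·DD·BC·BAB·BC·BC·DD·ABA·ABA·BAB·BC·BAB·BAB·BC·BAB·BC·BAB·BC·BC·DD·BC·BAB·BC·BC·BAB·BC·BC·DD·BC·BAB·BC·BC·DD·ABA·ABA·BAB·BC·BAB·BAB·BC·BAB·BC·BAB·BC·BC·DD·BC·BAB·BC·BC·BAB·BC·BC·DD·BC·BAB·BC·BC·DD·ABA·ABA·BAB·BC·BAB·BAB·BC·BAB·BC·BAB·BC·BC·DD·BC·BAB·BC·BC·BAB·BC·BC·DD·BC·BAB·BC
    A ↦ BAB
    B ↦ BC
    C ↦ DD
    D ↦ ABA

A->BAB, B->BC, C->DD, D->ABA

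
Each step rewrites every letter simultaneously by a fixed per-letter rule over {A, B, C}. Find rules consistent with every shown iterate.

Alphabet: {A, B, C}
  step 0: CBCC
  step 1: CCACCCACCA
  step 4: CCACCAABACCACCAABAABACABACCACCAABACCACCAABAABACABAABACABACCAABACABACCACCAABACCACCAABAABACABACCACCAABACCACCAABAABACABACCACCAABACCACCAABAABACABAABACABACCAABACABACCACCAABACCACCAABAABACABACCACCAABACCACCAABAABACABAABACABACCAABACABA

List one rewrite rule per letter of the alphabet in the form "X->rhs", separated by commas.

  step 0 ⇒ step 1: CBCC ⇒ CCA·C·CCA·CCA
    B ↦ C
    C ↦ CCA
    A ↦ ABA  (constrained at step 1)

A->ABA, B->C, C->CCA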